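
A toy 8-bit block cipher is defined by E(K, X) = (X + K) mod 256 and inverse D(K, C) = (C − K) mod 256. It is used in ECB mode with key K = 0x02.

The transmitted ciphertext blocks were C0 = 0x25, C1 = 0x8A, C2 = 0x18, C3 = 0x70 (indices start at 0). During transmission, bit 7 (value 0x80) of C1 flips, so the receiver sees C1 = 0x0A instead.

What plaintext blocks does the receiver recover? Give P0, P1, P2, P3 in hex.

ECB decryption: P_i = D(K, C_i).
Only C1 changed, to 0x0A. In ECB, a change in C_i affects only P_i. Decrypting the received ciphertext:
P0: D(K, 0x25) = 0x23.
P1: D(K, 0x0A) = 0x08.
P2: D(K, 0x18) = 0x16.
P3: D(K, 0x70) = 0x6E.
Blocks that differ from the original plaintext: P1.

P0 = 0x23, P1 = 0x08, P2 = 0x16, P3 = 0x6E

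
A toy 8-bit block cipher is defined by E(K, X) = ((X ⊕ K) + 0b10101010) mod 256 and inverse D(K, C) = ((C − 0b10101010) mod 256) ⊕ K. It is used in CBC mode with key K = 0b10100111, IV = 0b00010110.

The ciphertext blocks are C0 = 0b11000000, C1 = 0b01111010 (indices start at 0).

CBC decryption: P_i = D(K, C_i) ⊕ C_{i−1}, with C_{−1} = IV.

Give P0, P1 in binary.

P0 = 0b10100111, P1 = 0b10110111

P0: D(K, 0b11000000) = 0b10110001; 0b10110001 ⊕ 0b00010110 = 0b10100111.
P1: D(K, 0b01111010) = 0b01110111; 0b01110111 ⊕ 0b11000000 = 0b10110111.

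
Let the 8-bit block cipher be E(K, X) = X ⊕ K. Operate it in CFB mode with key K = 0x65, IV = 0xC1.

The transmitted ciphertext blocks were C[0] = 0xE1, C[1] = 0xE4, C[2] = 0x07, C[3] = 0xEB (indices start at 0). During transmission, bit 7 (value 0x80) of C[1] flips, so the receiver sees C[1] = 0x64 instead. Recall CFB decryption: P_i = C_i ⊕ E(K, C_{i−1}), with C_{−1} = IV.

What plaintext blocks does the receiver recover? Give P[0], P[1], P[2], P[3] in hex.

Only C[1] changed, to 0x64. In CFB, a change in C_i flips the same bit in P_i and garbles P_{i+1}. Decrypting the received ciphertext:
P[0]: E(K, 0xC1) = 0xA4; 0xE1 ⊕ 0xA4 = 0x45.
P[1]: E(K, 0xE1) = 0x84; 0x64 ⊕ 0x84 = 0xE0.
P[2]: E(K, 0x64) = 0x01; 0x07 ⊕ 0x01 = 0x06.
P[3]: E(K, 0x07) = 0x62; 0xEB ⊕ 0x62 = 0x89.
Blocks that differ from the original plaintext: P[1], P[2].

P[0] = 0x45, P[1] = 0xE0, P[2] = 0x06, P[3] = 0x89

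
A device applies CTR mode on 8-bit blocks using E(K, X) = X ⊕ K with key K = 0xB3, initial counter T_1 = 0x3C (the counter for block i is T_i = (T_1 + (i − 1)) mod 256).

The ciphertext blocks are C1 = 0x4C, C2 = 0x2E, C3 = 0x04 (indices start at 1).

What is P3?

P3 = 0x89

CTR decryption: S_i = E(K, T_i) where T_i is the counter for block i; P_i = C_i ⊕ S_i.
P3: T = 0x3E, S = E(K, T) = 0x8D; 0x04 ⊕ 0x8D = 0x89.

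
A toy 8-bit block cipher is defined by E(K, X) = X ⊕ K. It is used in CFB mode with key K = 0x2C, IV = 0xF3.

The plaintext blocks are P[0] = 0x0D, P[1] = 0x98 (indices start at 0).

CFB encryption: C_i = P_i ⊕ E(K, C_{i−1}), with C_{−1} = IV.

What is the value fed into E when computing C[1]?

C[0]: E(K, 0xF3) = 0xDF; 0x0D ⊕ 0xDF = 0xD2.
C[1]: E(K, 0xD2) = 0xFE; 0x98 ⊕ 0xFE = 0x66.
So the input to E for block [1] is 0xD2.

0xD2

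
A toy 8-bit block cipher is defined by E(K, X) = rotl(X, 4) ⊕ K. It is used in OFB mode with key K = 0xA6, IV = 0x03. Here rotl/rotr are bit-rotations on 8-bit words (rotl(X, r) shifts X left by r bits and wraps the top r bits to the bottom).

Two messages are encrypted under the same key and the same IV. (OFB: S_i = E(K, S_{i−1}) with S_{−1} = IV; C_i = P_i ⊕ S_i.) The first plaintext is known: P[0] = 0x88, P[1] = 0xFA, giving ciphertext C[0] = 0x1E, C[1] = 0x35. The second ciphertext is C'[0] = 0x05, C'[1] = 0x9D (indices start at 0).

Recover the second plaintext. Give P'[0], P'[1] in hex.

In OFB with a reused IV, both messages share the same keystream S_i, so C_i ⊕ C'_i = P_i ⊕ P'_i and thus P'_i = P_i ⊕ C_i ⊕ C'_i.
P'[0]: 0x88 ⊕ 0x1E ⊕ 0x05 = 0x93.
P'[1]: 0xFA ⊕ 0x35 ⊕ 0x9D = 0x52.

P'[0] = 0x93, P'[1] = 0x52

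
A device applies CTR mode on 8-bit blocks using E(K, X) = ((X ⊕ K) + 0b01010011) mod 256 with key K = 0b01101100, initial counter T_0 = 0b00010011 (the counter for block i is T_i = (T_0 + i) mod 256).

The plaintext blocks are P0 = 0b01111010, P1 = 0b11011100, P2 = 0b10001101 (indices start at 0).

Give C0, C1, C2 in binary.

CTR encryption: S_i = E(K, T_i) where T_i is the counter for block i; C_i = P_i ⊕ S_i.
C0: T = 0b00010011, S = E(K, T) = 0b11010010; 0b01111010 ⊕ 0b11010010 = 0b10101000.
C1: T = 0b00010100, S = E(K, T) = 0b11001011; 0b11011100 ⊕ 0b11001011 = 0b00010111.
C2: T = 0b00010101, S = E(K, T) = 0b11001100; 0b10001101 ⊕ 0b11001100 = 0b01000001.

C0 = 0b10101000, C1 = 0b00010111, C2 = 0b01000001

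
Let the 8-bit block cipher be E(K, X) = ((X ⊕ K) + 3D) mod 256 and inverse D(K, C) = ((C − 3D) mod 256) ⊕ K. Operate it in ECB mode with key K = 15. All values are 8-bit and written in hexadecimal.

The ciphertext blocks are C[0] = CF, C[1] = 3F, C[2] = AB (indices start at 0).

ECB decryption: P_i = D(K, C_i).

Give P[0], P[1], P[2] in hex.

P[0]: D(K, CF) = 87.
P[1]: D(K, 3F) = 17.
P[2]: D(K, AB) = 7B.

P[0] = 87, P[1] = 17, P[2] = 7B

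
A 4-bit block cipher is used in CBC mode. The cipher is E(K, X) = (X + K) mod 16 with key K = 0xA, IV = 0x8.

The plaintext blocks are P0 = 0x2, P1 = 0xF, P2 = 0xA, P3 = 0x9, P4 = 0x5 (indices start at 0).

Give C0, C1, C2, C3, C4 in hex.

CBC encryption: C_i = E(K, P_i ⊕ C_{i−1}), with C_{−1} = IV.
C0: P0 ⊕ 0x8 = 0xA; E(K, 0xA) = 0x4.
C1: P1 ⊕ 0x4 = 0xB; E(K, 0xB) = 0x5.
C2: P2 ⊕ 0x5 = 0xF; E(K, 0xF) = 0x9.
C3: P3 ⊕ 0x9 = 0x0; E(K, 0x0) = 0xA.
C4: P4 ⊕ 0xA = 0xF; E(K, 0xF) = 0x9.

C0 = 0x4, C1 = 0x5, C2 = 0x9, C3 = 0xA, C4 = 0x9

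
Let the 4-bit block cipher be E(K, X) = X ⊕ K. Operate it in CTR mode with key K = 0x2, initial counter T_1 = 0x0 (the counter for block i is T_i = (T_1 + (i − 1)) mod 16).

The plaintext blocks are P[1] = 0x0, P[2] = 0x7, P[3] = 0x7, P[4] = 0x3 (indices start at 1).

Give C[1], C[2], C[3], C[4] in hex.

CTR encryption: S_i = E(K, T_i) where T_i is the counter for block i; C_i = P_i ⊕ S_i.
C[1]: T = 0x0, S = E(K, T) = 0x2; 0x0 ⊕ 0x2 = 0x2.
C[2]: T = 0x1, S = E(K, T) = 0x3; 0x7 ⊕ 0x3 = 0x4.
C[3]: T = 0x2, S = E(K, T) = 0x0; 0x7 ⊕ 0x0 = 0x7.
C[4]: T = 0x3, S = E(K, T) = 0x1; 0x3 ⊕ 0x1 = 0x2.

C[1] = 0x2, C[2] = 0x4, C[3] = 0x7, C[4] = 0x2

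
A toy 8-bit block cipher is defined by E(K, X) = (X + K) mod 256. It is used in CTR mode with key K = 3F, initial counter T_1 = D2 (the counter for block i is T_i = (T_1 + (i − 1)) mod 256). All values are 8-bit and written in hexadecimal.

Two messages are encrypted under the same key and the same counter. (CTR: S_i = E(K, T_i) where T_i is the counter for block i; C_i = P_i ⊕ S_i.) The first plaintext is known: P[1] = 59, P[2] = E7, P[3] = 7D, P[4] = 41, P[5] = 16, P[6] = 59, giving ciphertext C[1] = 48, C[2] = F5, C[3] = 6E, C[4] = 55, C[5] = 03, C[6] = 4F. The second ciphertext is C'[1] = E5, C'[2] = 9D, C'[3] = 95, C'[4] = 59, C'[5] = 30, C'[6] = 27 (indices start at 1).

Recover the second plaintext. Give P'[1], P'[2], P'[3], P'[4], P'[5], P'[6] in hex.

P'[1] = F4, P'[2] = 8F, P'[3] = 86, P'[4] = 4D, P'[5] = 25, P'[6] = 31

In CTR with a reused counter, both messages share the same keystream S_i, so C_i ⊕ C'_i = P_i ⊕ P'_i and thus P'_i = P_i ⊕ C_i ⊕ C'_i.
P'[1]: 59 ⊕ 48 ⊕ E5 = F4.
P'[2]: E7 ⊕ F5 ⊕ 9D = 8F.
P'[3]: 7D ⊕ 6E ⊕ 95 = 86.
P'[4]: 41 ⊕ 55 ⊕ 59 = 4D.
P'[5]: 16 ⊕ 03 ⊕ 30 = 25.
P'[6]: 59 ⊕ 4F ⊕ 27 = 31.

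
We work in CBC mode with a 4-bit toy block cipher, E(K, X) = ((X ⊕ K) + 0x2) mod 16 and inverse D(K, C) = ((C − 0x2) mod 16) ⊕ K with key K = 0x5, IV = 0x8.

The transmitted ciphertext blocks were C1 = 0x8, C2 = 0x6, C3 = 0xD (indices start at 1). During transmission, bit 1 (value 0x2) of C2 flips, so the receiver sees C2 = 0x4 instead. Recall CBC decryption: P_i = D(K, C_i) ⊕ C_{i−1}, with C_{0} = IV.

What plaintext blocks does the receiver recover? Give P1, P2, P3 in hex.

P1 = 0xB, P2 = 0xF, P3 = 0xA

Only C2 changed, to 0x4. In CBC, a change in C_i garbles P_i and flips the same bit in P_{i+1}. Decrypting the received ciphertext:
P1: D(K, 0x8) = 0x3; 0x3 ⊕ 0x8 = 0xB.
P2: D(K, 0x4) = 0x7; 0x7 ⊕ 0x8 = 0xF.
P3: D(K, 0xD) = 0xE; 0xE ⊕ 0x4 = 0xA.
Blocks that differ from the original plaintext: P2, P3.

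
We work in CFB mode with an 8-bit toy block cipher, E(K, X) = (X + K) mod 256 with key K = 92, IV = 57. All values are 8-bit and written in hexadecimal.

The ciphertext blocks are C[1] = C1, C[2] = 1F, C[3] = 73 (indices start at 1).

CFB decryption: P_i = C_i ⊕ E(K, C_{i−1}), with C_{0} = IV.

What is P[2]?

P[2]: E(K, C1) = 53; 1F ⊕ 53 = 4C.

P[2] = 4C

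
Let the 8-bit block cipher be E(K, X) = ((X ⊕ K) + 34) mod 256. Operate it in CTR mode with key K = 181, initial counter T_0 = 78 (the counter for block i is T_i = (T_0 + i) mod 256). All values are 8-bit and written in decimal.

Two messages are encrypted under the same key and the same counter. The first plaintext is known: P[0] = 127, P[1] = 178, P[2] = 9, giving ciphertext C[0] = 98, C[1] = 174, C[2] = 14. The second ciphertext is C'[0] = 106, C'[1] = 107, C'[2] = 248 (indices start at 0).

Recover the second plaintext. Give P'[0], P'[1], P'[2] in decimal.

P'[0] = 119, P'[1] = 119, P'[2] = 255

In CTR with a reused counter, both messages share the same keystream S_i, so C_i ⊕ C'_i = P_i ⊕ P'_i and thus P'_i = P_i ⊕ C_i ⊕ C'_i.
P'[0]: 127 ⊕ 98 ⊕ 106 = 119.
P'[1]: 178 ⊕ 174 ⊕ 107 = 119.
P'[2]: 9 ⊕ 14 ⊕ 248 = 255.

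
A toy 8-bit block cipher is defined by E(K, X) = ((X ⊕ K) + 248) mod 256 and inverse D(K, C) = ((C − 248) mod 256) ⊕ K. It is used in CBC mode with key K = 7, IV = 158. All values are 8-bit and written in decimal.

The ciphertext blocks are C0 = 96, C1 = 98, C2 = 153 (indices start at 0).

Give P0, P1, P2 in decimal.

CBC decryption: P_i = D(K, C_i) ⊕ C_{i−1}, with C_{−1} = IV.
P0: D(K, 96) = 111; 111 ⊕ 158 = 241.
P1: D(K, 98) = 109; 109 ⊕ 96 = 13.
P2: D(K, 153) = 166; 166 ⊕ 98 = 196.

P0 = 241, P1 = 13, P2 = 196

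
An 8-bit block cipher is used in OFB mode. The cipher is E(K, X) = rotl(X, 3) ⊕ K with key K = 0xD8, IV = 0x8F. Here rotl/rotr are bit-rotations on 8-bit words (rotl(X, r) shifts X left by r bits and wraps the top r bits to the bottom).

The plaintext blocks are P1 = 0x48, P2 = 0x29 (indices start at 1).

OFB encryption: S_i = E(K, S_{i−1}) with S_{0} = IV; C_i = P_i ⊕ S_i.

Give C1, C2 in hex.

C1: S = E(K, 0x8F) = 0xA4; 0x48 ⊕ 0xA4 = 0xEC.
C2: S = E(K, 0xA4) = 0xFD; 0x29 ⊕ 0xFD = 0xD4.

C1 = 0xEC, C2 = 0xD4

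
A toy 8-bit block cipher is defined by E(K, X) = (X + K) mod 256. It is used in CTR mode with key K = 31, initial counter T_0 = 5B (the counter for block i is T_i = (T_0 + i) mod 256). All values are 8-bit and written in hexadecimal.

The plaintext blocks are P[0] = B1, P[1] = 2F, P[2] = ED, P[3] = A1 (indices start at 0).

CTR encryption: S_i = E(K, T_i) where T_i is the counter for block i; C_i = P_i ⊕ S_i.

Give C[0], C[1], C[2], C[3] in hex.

C[0] = 3D, C[1] = A2, C[2] = 63, C[3] = 2E

C[0]: T = 5B, S = E(K, T) = 8C; B1 ⊕ 8C = 3D.
C[1]: T = 5C, S = E(K, T) = 8D; 2F ⊕ 8D = A2.
C[2]: T = 5D, S = E(K, T) = 8E; ED ⊕ 8E = 63.
C[3]: T = 5E, S = E(K, T) = 8F; A1 ⊕ 8F = 2E.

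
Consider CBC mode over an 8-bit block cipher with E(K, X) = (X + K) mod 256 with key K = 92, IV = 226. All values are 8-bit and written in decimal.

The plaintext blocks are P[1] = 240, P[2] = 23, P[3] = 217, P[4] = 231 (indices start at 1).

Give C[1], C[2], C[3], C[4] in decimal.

CBC encryption: C_i = E(K, P_i ⊕ C_{i−1}), with C_{0} = IV.
C[1]: P[1] ⊕ 226 = 18; E(K, 18) = 110.
C[2]: P[2] ⊕ 110 = 121; E(K, 121) = 213.
C[3]: P[3] ⊕ 213 = 12; E(K, 12) = 104.
C[4]: P[4] ⊕ 104 = 143; E(K, 143) = 235.

C[1] = 110, C[2] = 213, C[3] = 104, C[4] = 235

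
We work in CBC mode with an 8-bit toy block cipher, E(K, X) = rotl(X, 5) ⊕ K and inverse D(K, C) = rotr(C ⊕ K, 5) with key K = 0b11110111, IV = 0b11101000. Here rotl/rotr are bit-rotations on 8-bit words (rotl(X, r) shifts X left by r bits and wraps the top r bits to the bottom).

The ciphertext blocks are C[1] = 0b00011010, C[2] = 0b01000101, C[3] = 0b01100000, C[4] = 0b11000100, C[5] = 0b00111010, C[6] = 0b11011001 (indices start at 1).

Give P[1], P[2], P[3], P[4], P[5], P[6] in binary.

CBC decryption: P_i = D(K, C_i) ⊕ C_{i−1}, with C_{0} = IV.
P[1]: D(K, 0b00011010) = 0b01101111; 0b01101111 ⊕ 0b11101000 = 0b10000111.
P[2]: D(K, 0b01000101) = 0b10010101; 0b10010101 ⊕ 0b00011010 = 0b10001111.
P[3]: D(K, 0b01100000) = 0b10111100; 0b10111100 ⊕ 0b01000101 = 0b11111001.
P[4]: D(K, 0b11000100) = 0b10011001; 0b10011001 ⊕ 0b01100000 = 0b11111001.
P[5]: D(K, 0b00111010) = 0b01101110; 0b01101110 ⊕ 0b11000100 = 0b10101010.
P[6]: D(K, 0b11011001) = 0b01110001; 0b01110001 ⊕ 0b00111010 = 0b01001011.

P[1] = 0b10000111, P[2] = 0b10001111, P[3] = 0b11111001, P[4] = 0b11111001, P[5] = 0b10101010, P[6] = 0b01001011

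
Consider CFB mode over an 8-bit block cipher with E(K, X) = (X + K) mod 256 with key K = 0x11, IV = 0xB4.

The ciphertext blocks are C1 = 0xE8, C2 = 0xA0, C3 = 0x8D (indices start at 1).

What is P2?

P2 = 0x59

CFB decryption: P_i = C_i ⊕ E(K, C_{i−1}), with C_{0} = IV.
P2: E(K, 0xE8) = 0xF9; 0xA0 ⊕ 0xF9 = 0x59.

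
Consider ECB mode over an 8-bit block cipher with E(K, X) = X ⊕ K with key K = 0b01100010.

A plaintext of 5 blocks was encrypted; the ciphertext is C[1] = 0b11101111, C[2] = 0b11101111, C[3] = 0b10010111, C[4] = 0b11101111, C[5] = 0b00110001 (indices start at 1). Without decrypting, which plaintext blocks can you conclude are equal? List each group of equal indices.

ECB encrypts each block independently with the same key, so equal ciphertext blocks imply equal plaintext blocks.
C[1] = C[2] = C[4] = 0b11101111, so P[1] = P[2] = P[4].

P[1] = P[2] = P[4]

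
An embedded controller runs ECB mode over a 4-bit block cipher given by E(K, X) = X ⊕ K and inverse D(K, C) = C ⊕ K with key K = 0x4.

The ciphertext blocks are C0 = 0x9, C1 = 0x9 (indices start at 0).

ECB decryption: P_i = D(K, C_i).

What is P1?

P1: D(K, 0x9) = 0xD.

P1 = 0xD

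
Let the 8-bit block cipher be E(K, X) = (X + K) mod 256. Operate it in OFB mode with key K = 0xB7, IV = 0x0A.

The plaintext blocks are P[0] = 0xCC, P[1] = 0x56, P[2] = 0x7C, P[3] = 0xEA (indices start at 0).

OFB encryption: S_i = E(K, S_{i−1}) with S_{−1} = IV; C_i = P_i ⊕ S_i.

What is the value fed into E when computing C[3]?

0x2F

C[0]: S = E(K, 0x0A) = 0xC1; 0xCC ⊕ 0xC1 = 0x0D.
C[1]: S = E(K, 0xC1) = 0x78; 0x56 ⊕ 0x78 = 0x2E.
C[2]: S = E(K, 0x78) = 0x2F; 0x7C ⊕ 0x2F = 0x53.
C[3]: S = E(K, 0x2F) = 0xE6; 0xEA ⊕ 0xE6 = 0x0C.
So the input to E for block [3] is 0x2F.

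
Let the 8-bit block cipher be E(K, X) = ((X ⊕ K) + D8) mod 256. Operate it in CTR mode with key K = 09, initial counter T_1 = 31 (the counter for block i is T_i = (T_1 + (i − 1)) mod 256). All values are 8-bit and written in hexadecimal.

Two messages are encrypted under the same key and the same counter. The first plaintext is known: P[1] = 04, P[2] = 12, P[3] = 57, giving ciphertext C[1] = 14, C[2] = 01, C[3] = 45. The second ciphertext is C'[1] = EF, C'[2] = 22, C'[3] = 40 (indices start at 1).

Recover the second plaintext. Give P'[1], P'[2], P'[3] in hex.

P'[1] = FF, P'[2] = 31, P'[3] = 52

In CTR with a reused counter, both messages share the same keystream S_i, so C_i ⊕ C'_i = P_i ⊕ P'_i and thus P'_i = P_i ⊕ C_i ⊕ C'_i.
P'[1]: 04 ⊕ 14 ⊕ EF = FF.
P'[2]: 12 ⊕ 01 ⊕ 22 = 31.
P'[3]: 57 ⊕ 45 ⊕ 40 = 52.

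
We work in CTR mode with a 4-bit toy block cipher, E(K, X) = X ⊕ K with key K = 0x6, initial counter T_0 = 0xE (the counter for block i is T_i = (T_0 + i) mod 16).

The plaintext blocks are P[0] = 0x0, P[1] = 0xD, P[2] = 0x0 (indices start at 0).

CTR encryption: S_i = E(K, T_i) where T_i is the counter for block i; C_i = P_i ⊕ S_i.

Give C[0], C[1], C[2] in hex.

C[0] = 0x8, C[1] = 0x4, C[2] = 0x6

C[0]: T = 0xE, S = E(K, T) = 0x8; 0x0 ⊕ 0x8 = 0x8.
C[1]: T = 0xF, S = E(K, T) = 0x9; 0xD ⊕ 0x9 = 0x4.
C[2]: T = 0x0, S = E(K, T) = 0x6; 0x0 ⊕ 0x6 = 0x6.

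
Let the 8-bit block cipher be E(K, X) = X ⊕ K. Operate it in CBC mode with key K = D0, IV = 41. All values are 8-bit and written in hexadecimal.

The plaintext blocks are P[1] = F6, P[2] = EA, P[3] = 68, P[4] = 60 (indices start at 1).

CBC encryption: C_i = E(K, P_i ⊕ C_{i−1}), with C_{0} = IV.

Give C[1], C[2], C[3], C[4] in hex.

C[1] = 67, C[2] = 5D, C[3] = E5, C[4] = 55

C[1]: P[1] ⊕ 41 = B7; E(K, B7) = 67.
C[2]: P[2] ⊕ 67 = 8D; E(K, 8D) = 5D.
C[3]: P[3] ⊕ 5D = 35; E(K, 35) = E5.
C[4]: P[4] ⊕ E5 = 85; E(K, 85) = 55.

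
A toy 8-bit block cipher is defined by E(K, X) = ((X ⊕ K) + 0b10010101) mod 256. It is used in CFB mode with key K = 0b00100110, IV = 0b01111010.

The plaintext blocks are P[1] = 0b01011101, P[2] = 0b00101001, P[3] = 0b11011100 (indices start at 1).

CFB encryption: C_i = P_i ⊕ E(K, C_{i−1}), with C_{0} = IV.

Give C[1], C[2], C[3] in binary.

C[1]: E(K, 0b01111010) = 0b11110001; 0b01011101 ⊕ 0b11110001 = 0b10101100.
C[2]: E(K, 0b10101100) = 0b00011111; 0b00101001 ⊕ 0b00011111 = 0b00110110.
C[3]: E(K, 0b00110110) = 0b10100101; 0b11011100 ⊕ 0b10100101 = 0b01111001.

C[1] = 0b10101100, C[2] = 0b00110110, C[3] = 0b01111001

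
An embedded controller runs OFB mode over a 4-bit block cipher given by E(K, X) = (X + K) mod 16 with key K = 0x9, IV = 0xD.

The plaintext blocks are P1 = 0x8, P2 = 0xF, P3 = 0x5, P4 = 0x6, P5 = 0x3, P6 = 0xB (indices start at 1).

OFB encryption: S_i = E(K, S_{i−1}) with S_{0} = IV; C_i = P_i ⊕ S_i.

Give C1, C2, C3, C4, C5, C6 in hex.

C1: S = E(K, 0xD) = 0x6; 0x8 ⊕ 0x6 = 0xE.
C2: S = E(K, 0x6) = 0xF; 0xF ⊕ 0xF = 0x0.
C3: S = E(K, 0xF) = 0x8; 0x5 ⊕ 0x8 = 0xD.
C4: S = E(K, 0x8) = 0x1; 0x6 ⊕ 0x1 = 0x7.
C5: S = E(K, 0x1) = 0xA; 0x3 ⊕ 0xA = 0x9.
C6: S = E(K, 0xA) = 0x3; 0xB ⊕ 0x3 = 0x8.

C1 = 0xE, C2 = 0x0, C3 = 0xD, C4 = 0x7, C5 = 0x9, C6 = 0x8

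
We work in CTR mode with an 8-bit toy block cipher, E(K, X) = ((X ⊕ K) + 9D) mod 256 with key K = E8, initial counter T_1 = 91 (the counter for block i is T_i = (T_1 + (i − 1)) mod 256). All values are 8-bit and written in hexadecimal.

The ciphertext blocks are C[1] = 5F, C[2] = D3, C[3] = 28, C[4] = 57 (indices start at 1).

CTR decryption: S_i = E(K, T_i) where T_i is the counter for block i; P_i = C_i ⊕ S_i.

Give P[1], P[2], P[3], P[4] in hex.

P[1]: T = 91, S = E(K, T) = 16; 5F ⊕ 16 = 49.
P[2]: T = 92, S = E(K, T) = 17; D3 ⊕ 17 = C4.
P[3]: T = 93, S = E(K, T) = 18; 28 ⊕ 18 = 30.
P[4]: T = 94, S = E(K, T) = 19; 57 ⊕ 19 = 4E.

P[1] = 49, P[2] = C4, P[3] = 30, P[4] = 4E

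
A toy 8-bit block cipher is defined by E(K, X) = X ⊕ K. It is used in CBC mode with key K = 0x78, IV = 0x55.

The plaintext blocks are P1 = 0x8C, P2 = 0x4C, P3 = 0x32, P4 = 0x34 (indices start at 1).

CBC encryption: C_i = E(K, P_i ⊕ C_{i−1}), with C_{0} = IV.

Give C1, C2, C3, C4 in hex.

C1: P1 ⊕ 0x55 = 0xD9; E(K, 0xD9) = 0xA1.
C2: P2 ⊕ 0xA1 = 0xED; E(K, 0xED) = 0x95.
C3: P3 ⊕ 0x95 = 0xA7; E(K, 0xA7) = 0xDF.
C4: P4 ⊕ 0xDF = 0xEB; E(K, 0xEB) = 0x93.

C1 = 0xA1, C2 = 0x95, C3 = 0xDF, C4 = 0x93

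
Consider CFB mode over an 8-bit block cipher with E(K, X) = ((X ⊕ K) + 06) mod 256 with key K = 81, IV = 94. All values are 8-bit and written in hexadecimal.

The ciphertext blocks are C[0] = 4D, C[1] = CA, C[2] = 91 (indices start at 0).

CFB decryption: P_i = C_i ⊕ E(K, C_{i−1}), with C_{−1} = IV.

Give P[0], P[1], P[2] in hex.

P[0]: E(K, 94) = 1B; 4D ⊕ 1B = 56.
P[1]: E(K, 4D) = D2; CA ⊕ D2 = 18.
P[2]: E(K, CA) = 51; 91 ⊕ 51 = C0.

P[0] = 56, P[1] = 18, P[2] = C0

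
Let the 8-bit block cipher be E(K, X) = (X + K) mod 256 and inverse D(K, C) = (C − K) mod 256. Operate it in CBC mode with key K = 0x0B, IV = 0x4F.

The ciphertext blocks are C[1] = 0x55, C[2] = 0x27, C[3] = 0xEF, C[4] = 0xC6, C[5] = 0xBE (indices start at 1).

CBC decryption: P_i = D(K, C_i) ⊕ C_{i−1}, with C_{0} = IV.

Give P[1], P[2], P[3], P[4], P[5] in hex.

P[1] = 0x05, P[2] = 0x49, P[3] = 0xC3, P[4] = 0x54, P[5] = 0x75

P[1]: D(K, 0x55) = 0x4A; 0x4A ⊕ 0x4F = 0x05.
P[2]: D(K, 0x27) = 0x1C; 0x1C ⊕ 0x55 = 0x49.
P[3]: D(K, 0xEF) = 0xE4; 0xE4 ⊕ 0x27 = 0xC3.
P[4]: D(K, 0xC6) = 0xBB; 0xBB ⊕ 0xEF = 0x54.
P[5]: D(K, 0xBE) = 0xB3; 0xB3 ⊕ 0xC6 = 0x75.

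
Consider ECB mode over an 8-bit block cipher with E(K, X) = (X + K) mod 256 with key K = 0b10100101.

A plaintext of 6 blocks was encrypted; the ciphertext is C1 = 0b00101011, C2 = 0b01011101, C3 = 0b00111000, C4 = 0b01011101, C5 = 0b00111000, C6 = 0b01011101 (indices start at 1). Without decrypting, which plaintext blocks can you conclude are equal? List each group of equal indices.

P2 = P4 = P6; P3 = P5

ECB encrypts each block independently with the same key, so equal ciphertext blocks imply equal plaintext blocks.
C2 = C4 = C6 = 0b01011101, so P2 = P4 = P6.
C3 = C5 = 0b00111000, so P3 = P5.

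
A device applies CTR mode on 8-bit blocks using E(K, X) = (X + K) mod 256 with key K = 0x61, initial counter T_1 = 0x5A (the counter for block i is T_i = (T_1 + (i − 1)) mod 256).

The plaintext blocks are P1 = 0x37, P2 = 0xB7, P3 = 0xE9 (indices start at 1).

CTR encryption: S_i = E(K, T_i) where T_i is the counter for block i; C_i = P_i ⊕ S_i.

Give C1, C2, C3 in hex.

C1: T = 0x5A, S = E(K, T) = 0xBB; 0x37 ⊕ 0xBB = 0x8C.
C2: T = 0x5B, S = E(K, T) = 0xBC; 0xB7 ⊕ 0xBC = 0x0B.
C3: T = 0x5C, S = E(K, T) = 0xBD; 0xE9 ⊕ 0xBD = 0x54.

C1 = 0x8C, C2 = 0x0B, C3 = 0x54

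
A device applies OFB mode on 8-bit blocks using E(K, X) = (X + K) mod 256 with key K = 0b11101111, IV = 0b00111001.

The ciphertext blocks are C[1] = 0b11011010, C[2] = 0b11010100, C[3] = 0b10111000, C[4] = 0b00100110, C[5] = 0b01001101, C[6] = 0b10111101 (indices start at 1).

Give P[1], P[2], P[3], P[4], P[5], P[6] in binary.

OFB decryption: S_i = E(K, S_{i−1}) with S_{0} = IV; P_i = C_i ⊕ S_i.
P[1]: S = E(K, 0b00111001) = 0b00101000; 0b11011010 ⊕ 0b00101000 = 0b11110010.
P[2]: S = E(K, 0b00101000) = 0b00010111; 0b11010100 ⊕ 0b00010111 = 0b11000011.
P[3]: S = E(K, 0b00010111) = 0b00000110; 0b10111000 ⊕ 0b00000110 = 0b10111110.
P[4]: S = E(K, 0b00000110) = 0b11110101; 0b00100110 ⊕ 0b11110101 = 0b11010011.
P[5]: S = E(K, 0b11110101) = 0b11100100; 0b01001101 ⊕ 0b11100100 = 0b10101001.
P[6]: S = E(K, 0b11100100) = 0b11010011; 0b10111101 ⊕ 0b11010011 = 0b01101110.

P[1] = 0b11110010, P[2] = 0b11000011, P[3] = 0b10111110, P[4] = 0b11010011, P[5] = 0b10101001, P[6] = 0b01101110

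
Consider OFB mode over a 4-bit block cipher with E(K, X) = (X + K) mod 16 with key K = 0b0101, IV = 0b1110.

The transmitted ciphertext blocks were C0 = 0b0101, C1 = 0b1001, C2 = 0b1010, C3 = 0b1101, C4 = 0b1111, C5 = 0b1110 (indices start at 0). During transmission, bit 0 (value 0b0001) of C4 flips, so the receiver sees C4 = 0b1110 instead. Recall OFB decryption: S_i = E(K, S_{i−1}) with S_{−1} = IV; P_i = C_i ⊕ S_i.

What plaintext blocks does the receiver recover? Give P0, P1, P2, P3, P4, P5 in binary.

P0 = 0b0110, P1 = 0b0001, P2 = 0b0111, P3 = 0b1111, P4 = 0b1001, P5 = 0b0010

Only C4 changed, to 0b1110. In OFB, a change in C_i flips the same bit in P_i only; the keystream is unaffected. Decrypting the received ciphertext:
P0: S = E(K, 0b1110) = 0b0011; 0b0101 ⊕ 0b0011 = 0b0110.
P1: S = E(K, 0b0011) = 0b1000; 0b1001 ⊕ 0b1000 = 0b0001.
P2: S = E(K, 0b1000) = 0b1101; 0b1010 ⊕ 0b1101 = 0b0111.
P3: S = E(K, 0b1101) = 0b0010; 0b1101 ⊕ 0b0010 = 0b1111.
P4: S = E(K, 0b0010) = 0b0111; 0b1110 ⊕ 0b0111 = 0b1001.
P5: S = E(K, 0b0111) = 0b1100; 0b1110 ⊕ 0b1100 = 0b0010.
Blocks that differ from the original plaintext: P4.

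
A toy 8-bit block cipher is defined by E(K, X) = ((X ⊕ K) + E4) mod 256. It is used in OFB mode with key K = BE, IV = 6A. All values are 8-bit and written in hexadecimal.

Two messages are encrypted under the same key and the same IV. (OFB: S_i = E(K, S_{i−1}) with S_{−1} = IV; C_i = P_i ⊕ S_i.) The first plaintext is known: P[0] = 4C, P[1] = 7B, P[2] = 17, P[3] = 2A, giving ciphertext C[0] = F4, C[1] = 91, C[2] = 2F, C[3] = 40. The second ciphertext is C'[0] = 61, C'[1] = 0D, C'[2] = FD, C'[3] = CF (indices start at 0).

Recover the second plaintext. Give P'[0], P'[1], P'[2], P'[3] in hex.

P'[0] = D9, P'[1] = E7, P'[2] = C5, P'[3] = A5

In OFB with a reused IV, both messages share the same keystream S_i, so C_i ⊕ C'_i = P_i ⊕ P'_i and thus P'_i = P_i ⊕ C_i ⊕ C'_i.
P'[0]: 4C ⊕ F4 ⊕ 61 = D9.
P'[1]: 7B ⊕ 91 ⊕ 0D = E7.
P'[2]: 17 ⊕ 2F ⊕ FD = C5.
P'[3]: 2A ⊕ 40 ⊕ CF = A5.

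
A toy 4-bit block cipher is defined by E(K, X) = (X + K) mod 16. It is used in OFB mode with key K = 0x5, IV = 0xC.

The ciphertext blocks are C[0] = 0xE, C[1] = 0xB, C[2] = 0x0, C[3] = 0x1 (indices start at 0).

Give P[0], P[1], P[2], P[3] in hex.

OFB decryption: S_i = E(K, S_{i−1}) with S_{−1} = IV; P_i = C_i ⊕ S_i.
P[0]: S = E(K, 0xC) = 0x1; 0xE ⊕ 0x1 = 0xF.
P[1]: S = E(K, 0x1) = 0x6; 0xB ⊕ 0x6 = 0xD.
P[2]: S = E(K, 0x6) = 0xB; 0x0 ⊕ 0xB = 0xB.
P[3]: S = E(K, 0xB) = 0x0; 0x1 ⊕ 0x0 = 0x1.

P[0] = 0xF, P[1] = 0xD, P[2] = 0xB, P[3] = 0x1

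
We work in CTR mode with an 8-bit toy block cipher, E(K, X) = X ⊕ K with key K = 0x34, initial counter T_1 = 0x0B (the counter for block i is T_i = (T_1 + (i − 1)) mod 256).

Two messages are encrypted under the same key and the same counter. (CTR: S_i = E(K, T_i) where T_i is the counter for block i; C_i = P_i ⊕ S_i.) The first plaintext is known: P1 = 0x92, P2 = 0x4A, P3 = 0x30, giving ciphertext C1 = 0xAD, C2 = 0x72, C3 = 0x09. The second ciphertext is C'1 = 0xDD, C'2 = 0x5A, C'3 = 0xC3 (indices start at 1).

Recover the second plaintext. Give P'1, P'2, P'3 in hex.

In CTR with a reused counter, both messages share the same keystream S_i, so C_i ⊕ C'_i = P_i ⊕ P'_i and thus P'_i = P_i ⊕ C_i ⊕ C'_i.
P'1: 0x92 ⊕ 0xAD ⊕ 0xDD = 0xE2.
P'2: 0x4A ⊕ 0x72 ⊕ 0x5A = 0x62.
P'3: 0x30 ⊕ 0x09 ⊕ 0xC3 = 0xFA.

P'1 = 0xE2, P'2 = 0x62, P'3 = 0xFA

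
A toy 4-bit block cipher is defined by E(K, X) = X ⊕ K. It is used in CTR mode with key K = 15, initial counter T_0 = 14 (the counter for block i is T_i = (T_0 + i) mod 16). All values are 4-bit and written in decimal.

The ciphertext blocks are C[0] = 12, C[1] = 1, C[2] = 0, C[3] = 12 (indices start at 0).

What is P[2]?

P[2] = 15

CTR decryption: S_i = E(K, T_i) where T_i is the counter for block i; P_i = C_i ⊕ S_i.
P[2]: T = 0, S = E(K, T) = 15; 0 ⊕ 15 = 15.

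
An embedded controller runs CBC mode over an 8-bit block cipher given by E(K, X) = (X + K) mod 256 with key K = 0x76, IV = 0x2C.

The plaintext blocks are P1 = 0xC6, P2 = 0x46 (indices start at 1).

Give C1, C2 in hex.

C1 = 0x60, C2 = 0x9C

CBC encryption: C_i = E(K, P_i ⊕ C_{i−1}), with C_{0} = IV.
C1: P1 ⊕ 0x2C = 0xEA; E(K, 0xEA) = 0x60.
C2: P2 ⊕ 0x60 = 0x26; E(K, 0x26) = 0x9C.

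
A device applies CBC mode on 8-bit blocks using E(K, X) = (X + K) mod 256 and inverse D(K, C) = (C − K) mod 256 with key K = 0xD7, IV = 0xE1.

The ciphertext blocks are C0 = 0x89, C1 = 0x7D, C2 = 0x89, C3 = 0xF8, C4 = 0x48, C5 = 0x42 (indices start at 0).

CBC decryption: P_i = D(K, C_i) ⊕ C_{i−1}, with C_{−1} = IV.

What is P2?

P2: D(K, 0x89) = 0xB2; 0xB2 ⊕ 0x7D = 0xCF.

P2 = 0xCF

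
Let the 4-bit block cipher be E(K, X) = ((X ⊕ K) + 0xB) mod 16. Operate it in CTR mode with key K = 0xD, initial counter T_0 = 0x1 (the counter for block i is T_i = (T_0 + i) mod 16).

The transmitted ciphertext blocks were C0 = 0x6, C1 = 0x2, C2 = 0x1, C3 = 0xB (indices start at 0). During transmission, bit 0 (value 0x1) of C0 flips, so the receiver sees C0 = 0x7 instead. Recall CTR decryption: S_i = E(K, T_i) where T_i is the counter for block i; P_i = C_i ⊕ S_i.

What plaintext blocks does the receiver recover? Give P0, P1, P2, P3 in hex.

P0 = 0x0, P1 = 0x8, P2 = 0x8, P3 = 0xF

Only C0 changed, to 0x7. In CTR, a change in C_i flips the same bit in P_i only; the keystream is unaffected. Decrypting the received ciphertext:
P0: T = 0x1, S = E(K, T) = 0x7; 0x7 ⊕ 0x7 = 0x0.
P1: T = 0x2, S = E(K, T) = 0xA; 0x2 ⊕ 0xA = 0x8.
P2: T = 0x3, S = E(K, T) = 0x9; 0x1 ⊕ 0x9 = 0x8.
P3: T = 0x4, S = E(K, T) = 0x4; 0xB ⊕ 0x4 = 0xF.
Blocks that differ from the original plaintext: P0.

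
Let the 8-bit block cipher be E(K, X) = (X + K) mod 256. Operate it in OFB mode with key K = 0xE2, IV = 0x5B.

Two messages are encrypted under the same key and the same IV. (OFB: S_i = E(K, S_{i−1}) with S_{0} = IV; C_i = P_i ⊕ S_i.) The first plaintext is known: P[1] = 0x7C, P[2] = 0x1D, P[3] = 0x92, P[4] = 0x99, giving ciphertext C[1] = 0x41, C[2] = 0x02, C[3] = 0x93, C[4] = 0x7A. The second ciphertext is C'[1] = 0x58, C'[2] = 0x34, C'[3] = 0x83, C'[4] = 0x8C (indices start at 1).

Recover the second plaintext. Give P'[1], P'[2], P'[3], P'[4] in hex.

P'[1] = 0x65, P'[2] = 0x2B, P'[3] = 0x82, P'[4] = 0x6F

In OFB with a reused IV, both messages share the same keystream S_i, so C_i ⊕ C'_i = P_i ⊕ P'_i and thus P'_i = P_i ⊕ C_i ⊕ C'_i.
P'[1]: 0x7C ⊕ 0x41 ⊕ 0x58 = 0x65.
P'[2]: 0x1D ⊕ 0x02 ⊕ 0x34 = 0x2B.
P'[3]: 0x92 ⊕ 0x93 ⊕ 0x83 = 0x82.
P'[4]: 0x99 ⊕ 0x7A ⊕ 0x8C = 0x6F.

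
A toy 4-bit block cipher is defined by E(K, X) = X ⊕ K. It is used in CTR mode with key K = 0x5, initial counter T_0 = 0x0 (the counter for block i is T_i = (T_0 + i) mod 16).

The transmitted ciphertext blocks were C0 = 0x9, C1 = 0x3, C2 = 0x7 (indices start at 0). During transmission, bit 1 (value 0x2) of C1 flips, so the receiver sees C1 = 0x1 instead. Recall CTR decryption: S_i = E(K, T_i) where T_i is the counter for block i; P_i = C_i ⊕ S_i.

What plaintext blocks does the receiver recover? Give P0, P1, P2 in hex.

P0 = 0xC, P1 = 0x5, P2 = 0x0

Only C1 changed, to 0x1. In CTR, a change in C_i flips the same bit in P_i only; the keystream is unaffected. Decrypting the received ciphertext:
P0: T = 0x0, S = E(K, T) = 0x5; 0x9 ⊕ 0x5 = 0xC.
P1: T = 0x1, S = E(K, T) = 0x4; 0x1 ⊕ 0x4 = 0x5.
P2: T = 0x2, S = E(K, T) = 0x7; 0x7 ⊕ 0x7 = 0x0.
Blocks that differ from the original plaintext: P1.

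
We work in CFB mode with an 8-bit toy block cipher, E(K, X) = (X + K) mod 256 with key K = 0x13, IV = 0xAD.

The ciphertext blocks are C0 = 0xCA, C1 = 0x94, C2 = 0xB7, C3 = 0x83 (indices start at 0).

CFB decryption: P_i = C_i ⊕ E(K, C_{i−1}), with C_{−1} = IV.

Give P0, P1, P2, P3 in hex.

P0 = 0x0A, P1 = 0x49, P2 = 0x10, P3 = 0x49

P0: E(K, 0xAD) = 0xC0; 0xCA ⊕ 0xC0 = 0x0A.
P1: E(K, 0xCA) = 0xDD; 0x94 ⊕ 0xDD = 0x49.
P2: E(K, 0x94) = 0xA7; 0xB7 ⊕ 0xA7 = 0x10.
P3: E(K, 0xB7) = 0xCA; 0x83 ⊕ 0xCA = 0x49.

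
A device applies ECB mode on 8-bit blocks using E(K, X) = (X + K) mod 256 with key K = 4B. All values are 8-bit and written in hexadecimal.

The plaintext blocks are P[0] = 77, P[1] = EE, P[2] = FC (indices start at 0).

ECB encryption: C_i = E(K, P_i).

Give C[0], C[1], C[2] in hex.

C[0] = C2, C[1] = 39, C[2] = 47

C[0]: E(K, 77) = C2.
C[1]: E(K, EE) = 39.
C[2]: E(K, FC) = 47.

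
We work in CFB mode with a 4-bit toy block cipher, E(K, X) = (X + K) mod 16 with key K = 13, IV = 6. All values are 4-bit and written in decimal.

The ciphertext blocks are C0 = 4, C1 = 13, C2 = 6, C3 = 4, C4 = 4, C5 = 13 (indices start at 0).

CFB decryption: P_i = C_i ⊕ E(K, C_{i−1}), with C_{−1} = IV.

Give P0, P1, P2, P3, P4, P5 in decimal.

P0 = 7, P1 = 12, P2 = 12, P3 = 7, P4 = 5, P5 = 12

P0: E(K, 6) = 3; 4 ⊕ 3 = 7.
P1: E(K, 4) = 1; 13 ⊕ 1 = 12.
P2: E(K, 13) = 10; 6 ⊕ 10 = 12.
P3: E(K, 6) = 3; 4 ⊕ 3 = 7.
P4: E(K, 4) = 1; 4 ⊕ 1 = 5.
P5: E(K, 4) = 1; 13 ⊕ 1 = 12.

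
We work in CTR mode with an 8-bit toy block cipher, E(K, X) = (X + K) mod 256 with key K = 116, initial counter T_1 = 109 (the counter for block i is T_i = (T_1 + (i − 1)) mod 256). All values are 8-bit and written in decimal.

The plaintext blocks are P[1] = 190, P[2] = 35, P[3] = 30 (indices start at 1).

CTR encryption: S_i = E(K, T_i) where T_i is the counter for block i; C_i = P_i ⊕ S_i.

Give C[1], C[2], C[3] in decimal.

C[1] = 95, C[2] = 193, C[3] = 253

C[1]: T = 109, S = E(K, T) = 225; 190 ⊕ 225 = 95.
C[2]: T = 110, S = E(K, T) = 226; 35 ⊕ 226 = 193.
C[3]: T = 111, S = E(K, T) = 227; 30 ⊕ 227 = 253.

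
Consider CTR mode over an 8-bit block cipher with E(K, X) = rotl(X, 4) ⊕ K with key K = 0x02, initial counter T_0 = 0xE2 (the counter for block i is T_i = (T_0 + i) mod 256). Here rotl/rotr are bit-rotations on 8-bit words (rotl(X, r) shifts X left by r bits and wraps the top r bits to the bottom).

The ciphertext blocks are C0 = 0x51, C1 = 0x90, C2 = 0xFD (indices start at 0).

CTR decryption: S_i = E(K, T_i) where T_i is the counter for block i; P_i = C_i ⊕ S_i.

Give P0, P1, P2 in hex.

P0: T = 0xE2, S = E(K, T) = 0x2C; 0x51 ⊕ 0x2C = 0x7D.
P1: T = 0xE3, S = E(K, T) = 0x3C; 0x90 ⊕ 0x3C = 0xAC.
P2: T = 0xE4, S = E(K, T) = 0x4C; 0xFD ⊕ 0x4C = 0xB1.

P0 = 0x7D, P1 = 0xAC, P2 = 0xB1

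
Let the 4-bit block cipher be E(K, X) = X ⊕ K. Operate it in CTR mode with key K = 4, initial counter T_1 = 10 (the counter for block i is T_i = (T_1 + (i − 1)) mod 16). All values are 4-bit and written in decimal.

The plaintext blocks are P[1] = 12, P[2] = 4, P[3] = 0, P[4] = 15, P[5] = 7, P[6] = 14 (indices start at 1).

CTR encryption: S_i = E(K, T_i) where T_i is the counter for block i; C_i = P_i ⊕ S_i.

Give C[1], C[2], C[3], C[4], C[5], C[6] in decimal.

C[1]: T = 10, S = E(K, T) = 14; 12 ⊕ 14 = 2.
C[2]: T = 11, S = E(K, T) = 15; 4 ⊕ 15 = 11.
C[3]: T = 12, S = E(K, T) = 8; 0 ⊕ 8 = 8.
C[4]: T = 13, S = E(K, T) = 9; 15 ⊕ 9 = 6.
C[5]: T = 14, S = E(K, T) = 10; 7 ⊕ 10 = 13.
C[6]: T = 15, S = E(K, T) = 11; 14 ⊕ 11 = 5.

C[1] = 2, C[2] = 11, C[3] = 8, C[4] = 6, C[5] = 13, C[6] = 5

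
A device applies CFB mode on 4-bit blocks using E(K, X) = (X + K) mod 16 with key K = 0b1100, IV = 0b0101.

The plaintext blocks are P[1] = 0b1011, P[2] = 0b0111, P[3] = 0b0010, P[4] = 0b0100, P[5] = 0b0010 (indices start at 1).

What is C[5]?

C[5] = 0b1001

CFB encryption: C_i = P_i ⊕ E(K, C_{i−1}), with C_{0} = IV.
C[1]: E(K, 0b0101) = 0b0001; 0b1011 ⊕ 0b0001 = 0b1010.
C[2]: E(K, 0b1010) = 0b0110; 0b0111 ⊕ 0b0110 = 0b0001.
C[3]: E(K, 0b0001) = 0b1101; 0b0010 ⊕ 0b1101 = 0b1111.
C[4]: E(K, 0b1111) = 0b1011; 0b0100 ⊕ 0b1011 = 0b1111.
C[5]: E(K, 0b1111) = 0b1011; 0b0010 ⊕ 0b1011 = 0b1001.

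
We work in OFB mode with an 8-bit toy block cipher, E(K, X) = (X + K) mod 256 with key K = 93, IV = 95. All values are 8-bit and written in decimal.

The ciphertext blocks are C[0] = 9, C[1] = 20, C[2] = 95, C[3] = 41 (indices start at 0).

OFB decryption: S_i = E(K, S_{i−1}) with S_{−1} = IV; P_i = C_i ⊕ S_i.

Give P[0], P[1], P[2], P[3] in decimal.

P[0] = 181, P[1] = 13, P[2] = 41, P[3] = 250

P[0]: S = E(K, 95) = 188; 9 ⊕ 188 = 181.
P[1]: S = E(K, 188) = 25; 20 ⊕ 25 = 13.
P[2]: S = E(K, 25) = 118; 95 ⊕ 118 = 41.
P[3]: S = E(K, 118) = 211; 41 ⊕ 211 = 250.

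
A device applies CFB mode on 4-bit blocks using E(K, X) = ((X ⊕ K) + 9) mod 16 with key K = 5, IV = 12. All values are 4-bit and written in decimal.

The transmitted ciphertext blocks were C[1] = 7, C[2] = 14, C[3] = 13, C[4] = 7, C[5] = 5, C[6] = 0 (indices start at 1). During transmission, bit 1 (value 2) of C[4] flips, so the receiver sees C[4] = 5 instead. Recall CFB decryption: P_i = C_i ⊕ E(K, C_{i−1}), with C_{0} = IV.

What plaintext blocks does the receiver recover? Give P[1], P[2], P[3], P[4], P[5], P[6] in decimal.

P[1] = 5, P[2] = 5, P[3] = 9, P[4] = 4, P[5] = 12, P[6] = 9

Only C[4] changed, to 5. In CFB, a change in C_i flips the same bit in P_i and garbles P_{i+1}. Decrypting the received ciphertext:
P[1]: E(K, 12) = 2; 7 ⊕ 2 = 5.
P[2]: E(K, 7) = 11; 14 ⊕ 11 = 5.
P[3]: E(K, 14) = 4; 13 ⊕ 4 = 9.
P[4]: E(K, 13) = 1; 5 ⊕ 1 = 4.
P[5]: E(K, 5) = 9; 5 ⊕ 9 = 12.
P[6]: E(K, 5) = 9; 0 ⊕ 9 = 9.
Blocks that differ from the original plaintext: P[4], P[5].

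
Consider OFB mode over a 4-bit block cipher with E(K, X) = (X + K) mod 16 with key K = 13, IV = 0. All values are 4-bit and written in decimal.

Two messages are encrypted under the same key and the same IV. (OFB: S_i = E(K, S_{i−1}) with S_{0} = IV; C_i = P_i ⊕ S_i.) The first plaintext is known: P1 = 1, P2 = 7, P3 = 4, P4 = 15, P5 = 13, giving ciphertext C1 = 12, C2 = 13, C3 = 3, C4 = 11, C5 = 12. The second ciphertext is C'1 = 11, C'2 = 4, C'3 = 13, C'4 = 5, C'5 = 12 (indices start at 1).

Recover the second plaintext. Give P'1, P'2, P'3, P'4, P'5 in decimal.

P'1 = 6, P'2 = 14, P'3 = 10, P'4 = 1, P'5 = 13

In OFB with a reused IV, both messages share the same keystream S_i, so C_i ⊕ C'_i = P_i ⊕ P'_i and thus P'_i = P_i ⊕ C_i ⊕ C'_i.
P'1: 1 ⊕ 12 ⊕ 11 = 6.
P'2: 7 ⊕ 13 ⊕ 4 = 14.
P'3: 4 ⊕ 3 ⊕ 13 = 10.
P'4: 15 ⊕ 11 ⊕ 5 = 1.
P'5: 13 ⊕ 12 ⊕ 12 = 13.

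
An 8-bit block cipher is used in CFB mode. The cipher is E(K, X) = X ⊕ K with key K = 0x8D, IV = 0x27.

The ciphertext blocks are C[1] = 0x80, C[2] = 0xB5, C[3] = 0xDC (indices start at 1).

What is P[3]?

CFB decryption: P_i = C_i ⊕ E(K, C_{i−1}), with C_{0} = IV.
P[3]: E(K, 0xB5) = 0x38; 0xDC ⊕ 0x38 = 0xE4.

P[3] = 0xE4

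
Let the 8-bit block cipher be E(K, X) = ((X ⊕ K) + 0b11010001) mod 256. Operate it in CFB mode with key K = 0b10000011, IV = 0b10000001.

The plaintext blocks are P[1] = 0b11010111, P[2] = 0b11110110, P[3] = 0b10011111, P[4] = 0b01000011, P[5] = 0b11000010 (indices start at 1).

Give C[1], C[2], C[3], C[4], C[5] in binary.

C[1] = 0b00000100, C[2] = 0b10101110, C[3] = 0b01100001, C[4] = 0b11110000, C[5] = 0b10000110

CFB encryption: C_i = P_i ⊕ E(K, C_{i−1}), with C_{0} = IV.
C[1]: E(K, 0b10000001) = 0b11010011; 0b11010111 ⊕ 0b11010011 = 0b00000100.
C[2]: E(K, 0b00000100) = 0b01011000; 0b11110110 ⊕ 0b01011000 = 0b10101110.
C[3]: E(K, 0b10101110) = 0b11111110; 0b10011111 ⊕ 0b11111110 = 0b01100001.
C[4]: E(K, 0b01100001) = 0b10110011; 0b01000011 ⊕ 0b10110011 = 0b11110000.
C[5]: E(K, 0b11110000) = 0b01000100; 0b11000010 ⊕ 0b01000100 = 0b10000110.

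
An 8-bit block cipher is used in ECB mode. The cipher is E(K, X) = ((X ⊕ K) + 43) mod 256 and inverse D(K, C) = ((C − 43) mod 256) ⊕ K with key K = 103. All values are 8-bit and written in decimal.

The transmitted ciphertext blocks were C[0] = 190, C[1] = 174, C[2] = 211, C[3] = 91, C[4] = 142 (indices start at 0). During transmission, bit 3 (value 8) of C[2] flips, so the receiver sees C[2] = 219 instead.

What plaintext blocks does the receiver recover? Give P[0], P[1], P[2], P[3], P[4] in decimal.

P[0] = 244, P[1] = 228, P[2] = 215, P[3] = 87, P[4] = 4

ECB decryption: P_i = D(K, C_i).
Only C[2] changed, to 219. In ECB, a change in C_i affects only P_i. Decrypting the received ciphertext:
P[0]: D(K, 190) = 244.
P[1]: D(K, 174) = 228.
P[2]: D(K, 219) = 215.
P[3]: D(K, 91) = 87.
P[4]: D(K, 142) = 4.
Blocks that differ from the original plaintext: P[2].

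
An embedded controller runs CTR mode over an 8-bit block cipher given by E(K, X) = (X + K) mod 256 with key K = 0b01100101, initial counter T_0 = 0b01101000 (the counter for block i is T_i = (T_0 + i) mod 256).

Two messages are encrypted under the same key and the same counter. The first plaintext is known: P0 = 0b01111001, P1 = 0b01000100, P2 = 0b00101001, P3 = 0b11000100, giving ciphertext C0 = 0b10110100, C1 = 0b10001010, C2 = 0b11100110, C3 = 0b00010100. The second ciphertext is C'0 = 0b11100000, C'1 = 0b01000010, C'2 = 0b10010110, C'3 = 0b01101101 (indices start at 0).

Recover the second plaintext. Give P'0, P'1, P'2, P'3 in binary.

P'0 = 0b00101101, P'1 = 0b10001100, P'2 = 0b01011001, P'3 = 0b10111101

In CTR with a reused counter, both messages share the same keystream S_i, so C_i ⊕ C'_i = P_i ⊕ P'_i and thus P'_i = P_i ⊕ C_i ⊕ C'_i.
P'0: 0b01111001 ⊕ 0b10110100 ⊕ 0b11100000 = 0b00101101.
P'1: 0b01000100 ⊕ 0b10001010 ⊕ 0b01000010 = 0b10001100.
P'2: 0b00101001 ⊕ 0b11100110 ⊕ 0b10010110 = 0b01011001.
P'3: 0b11000100 ⊕ 0b00010100 ⊕ 0b01101101 = 0b10111101.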